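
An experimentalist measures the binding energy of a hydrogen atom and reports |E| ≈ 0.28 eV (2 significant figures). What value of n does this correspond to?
n = 7

The exact energy levels follow E_n = -13.6057 eV / n².

The measured value (-0.28 eV) is reported to only 2 significant figures, so we must test candidate n values and see which one matches to that precision.

Candidate energies:
  n = 5:  E = -13.6057/5² = -0.544228 eV
  n = 6:  E = -13.6057/6² = -0.377936 eV
  n = 7:  E = -13.6057/7² = -0.277667 eV  ← matches
  n = 8:  E = -13.6057/8² = -0.212589 eV
  n = 9:  E = -13.6057/9² = -0.167972 eV

Checking against the measurement of -0.28 eV (2 sig figs), only n = 7 agrees:
E_7 = -0.277667 eV, which rounds to -0.28 eV ✓

Therefore n = 7.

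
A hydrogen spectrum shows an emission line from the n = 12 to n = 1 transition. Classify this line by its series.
Lyman series

The spectral series in hydrogen are named based on the final (lower) energy level:
- Lyman series: n_final = 1 (ultraviolet)
- Balmer series: n_final = 2 (visible/near-UV)
- Paschen series: n_final = 3 (infrared)
- Brackett series: n_final = 4 (infrared)
- Pfund series: n_final = 5 (far infrared)

Since this transition ends at n = 1, it belongs to the Lyman series.

For reference, this 12 → 1 line has photon energy
ΔE = 13.6057 eV × (1/1² - 1/12²) = 13.51121597 eV,
corresponding to wavelength λ = hc/ΔE = 1239.84 eV·nm / 13.51121597 eV = 91.763762 nm in the ultraviolet region.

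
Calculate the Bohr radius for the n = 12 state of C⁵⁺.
1.2700 nm (or 12.7003 Å)

The Bohr radius formula is:
r_n = n² a₀ / Z

where a₀ = 0.0529177 nm is the Bohr radius.

For C⁵⁺ (Z = 6) at n = 12:
r_12 = 12² × 0.0529177 nm / 6
r_12 = 144 × 0.0529177 nm / 6
r_12 = 7.62015 nm / 6
r_12 = 1.2700 nm

The electron orbits at approximately 1.2700 nm from the nucleus.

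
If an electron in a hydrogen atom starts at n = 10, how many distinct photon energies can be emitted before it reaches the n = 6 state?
10

The electron can occupy levels n = 6, 7, ..., 10 during de-excitation — that is m = 10 - 6 + 1 = 5 distinct levels.

The number of distinct spectral lines equals the number of ways to choose 2 of these m levels (each pair gives one possible emission transition):

Number of lines = m(m-1)/2 = 5×4/2 = 10

These correspond to all possible transitions between the 5 levels:
10 → 9, 10 → 8, 10 → 7, 10 → 6, 9 → 8, 9 → 7, 9 → 6, 8 → 7...

Each transition produces a photon with a unique energy (and thus wavelength). This count does not depend on Z.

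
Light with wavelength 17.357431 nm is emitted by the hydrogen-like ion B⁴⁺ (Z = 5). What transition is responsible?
n = 5 → n = 2

First, find the photon energy from the wavelength (hc = 1239.84 eV·nm):
E = hc/λ = 1239.84 eV·nm / 17.357431 nm = 71.429925 eV

The energy levels of B⁴⁺ satisfy E_n = -13.6057 × 5² / n² eV, so an emission n_i → n_f releases
ΔE = 13.6057 × 5² × (1/n_f² − 1/n_i²) eV.

Setting ΔE equal to the photon energy:
1/n_f² − 1/n_i² = 71.429925 / (13.6057 × 5²) = 0.21000000

Since 1/n_i² must be positive, we need 1/n_f² > 0.21000000, i.e. n_f ≤ 2. For each allowed n_f, solve n_i = (1/n_f² − 0.21000000)^(−1/2) and check whether it is a whole number:
  n_f = 1: 1/n_i² = 1.00000000 − 0.21000000 = 0.79000000 → n_i = 1.125  (not an integer) ✗
  n_f = 2: 1/n_i² = 0.25000000 − 0.21000000 = 0.04000000 → n_i = 5.000  → integer, n_i = 5 ✓

Only n_f = 2 gives an integer upper level, n_i = 5.

The transition is from n = 5 to n = 2 (emission).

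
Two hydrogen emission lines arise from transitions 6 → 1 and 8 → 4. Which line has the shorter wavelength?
6 → 1

Calculate the energy for each transition:

Transition 6 → 1:
ΔE₁ = |E_1 - E_6| = |-13.6057/1² - (-13.6057/6²)|
ΔE₁ = |-13.60570000 - (-0.37793611)| = 13.22776 eV

Transition 8 → 4:
ΔE₂ = |E_4 - E_8| = |-13.6057/4² - (-13.6057/8²)|
ΔE₂ = |-0.85035625 - (-0.21258906)| = 0.63777 eV

Since 13.22776 eV > 0.63777 eV, the transition 6 → 1 emits the more energetic photon.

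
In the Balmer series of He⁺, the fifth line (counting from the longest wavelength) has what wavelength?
99.22665 nm

The lines of a series are numbered from the longest wavelength (smallest ΔE) outward; the fifth line is the transition from n = n_f + 5 to n_f.
The Balmer series has all transitions ending at n_f = 2.

For He⁺ (Z = 2), the fifth line (ε-line) is the jump from n = 7 to n = 2:
E_7 = -13.6057 × 2² / 7² = -1.1106694 eV
E_2 = -13.6057 × 2² / 2² = -13.6057000 eV
ΔE = E_7 - E_2 = 12.4950306 eV

λ = hc/E = 1239.84 eV·nm / 12.4950306 eV
λ = 99.22665 nm

This is the ε-line of the Balmer series in He⁺.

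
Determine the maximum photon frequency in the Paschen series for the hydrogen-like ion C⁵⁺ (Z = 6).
1.31594e+16 Hz

The series limit corresponds to the transition from n = ∞ to n = 3.
This is the highest energy (shortest wavelength) transition in the Paschen series.

E_∞ = 0 eV
E_3 = -13.6057 × 6² / 3² = -54.4228000 eV

Energy at series limit:
ΔE = E_∞ - E_3 = 0 - (-54.4228000) = 54.4228000 eV
E = 54.4228000 eV × (1.602177 × 10⁻¹⁹ J/eV) = 8.7194958e-18 J
f = E/h = 8.7194958e-18 J / (6.62607 × 10⁻³⁴ J·s) = 1.31594e+16 Hz

This energy equals the ionization energy from the n = 3 state of C⁵⁺.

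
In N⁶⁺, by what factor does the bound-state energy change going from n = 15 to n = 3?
25.0000

Using E_n = -13.6057 Z² / n² eV with Z = 7:

E_3 = -13.6057 × 7² / 3² = -666.6793 / 9 = -74.0754777778 eV
E_15 = -13.6057 × 7² / 15² = -666.6793 / 225 = -2.9630191111 eV

The ratio is:
E_3/E_15 = (-74.0754777778) / (-2.9630191111)
E_3/E_15 = (-666.6793/9) / (-666.6793/225)
E_3/E_15 = 225/9
E_3/E_15 = 25.0000
(Note: the Z² factors cancel in the ratio.)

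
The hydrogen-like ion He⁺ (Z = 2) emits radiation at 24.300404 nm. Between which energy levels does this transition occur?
n = 4 → n = 1

First, find the photon energy from the wavelength (hc = 1239.84 eV·nm):
E = hc/λ = 1239.84 eV·nm / 24.300404 nm = 51.021374 eV

The energy levels of He⁺ satisfy E_n = -13.6057 × 2² / n² eV, so an emission n_i → n_f releases
ΔE = 13.6057 × 2² × (1/n_f² − 1/n_i²) eV.

Setting ΔE equal to the photon energy:
1/n_f² − 1/n_i² = 51.021374 / (13.6057 × 2²) = 0.93749998

Since 1/n_i² must be positive, we need 1/n_f² > 0.93749998, i.e. n_f ≤ 1. For each allowed n_f, solve n_i = (1/n_f² − 0.93749998)^(−1/2) and check whether it is a whole number:
  n_f = 1: 1/n_i² = 1.00000000 − 0.93749998 = 0.06250002 → n_i = 4.000  → integer, n_i = 4 ✓

Only n_f = 1 gives an integer upper level, n_i = 4.

The transition is from n = 4 to n = 1 (emission).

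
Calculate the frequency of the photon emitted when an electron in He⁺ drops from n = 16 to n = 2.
3.24e+15 Hz

First, find the transition energy:
E_16 = -13.6057 × 2² / 16² = -0.212589 eV
E_2 = -13.6057 × 2² / 2² = -13.605700 eV
|ΔE| = |E_2 - E_16| = 13.393111 eV

Convert to Joules: E = 13.393111 eV × (1.602177 × 10⁻¹⁹ J/eV) = 2.1458e-18 J

Using E = hf:
f = E/h = 2.1458e-18 J / (6.62607 × 10⁻³⁴ J·s)
f = 3.24e+15 Hz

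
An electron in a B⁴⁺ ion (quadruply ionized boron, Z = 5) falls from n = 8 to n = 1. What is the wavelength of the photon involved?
3.703 nm

First, find the transition energy using E_n = -13.6057 Z² / n² eV:
E_8 = -13.6057 × 5² / 8² = -5.31473 eV
E_1 = -13.6057 × 5² / 1² = -340.14250 eV

Photon energy: |ΔE| = |E_1 - E_8| = 334.82777 eV

Convert to wavelength using E = hc/λ with hc = 1239.84 eV·nm:
λ = hc/E = 1239.84 eV·nm / 334.82777 eV
λ = 3.703 nm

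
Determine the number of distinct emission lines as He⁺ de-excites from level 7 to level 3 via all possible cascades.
10

The electron can occupy levels n = 3, 4, ..., 7 during de-excitation — that is m = 7 - 3 + 1 = 5 distinct levels.

The number of distinct spectral lines equals the number of ways to choose 2 of these m levels (each pair gives one possible emission transition):

Number of lines = m(m-1)/2 = 5×4/2 = 10

These correspond to all possible transitions between the 5 levels:
7 → 6, 7 → 5, 7 → 4, 7 → 3, 6 → 5, 6 → 4, 6 → 3, 5 → 4...

Each transition produces a photon with a unique energy (and thus wavelength). This count does not depend on Z.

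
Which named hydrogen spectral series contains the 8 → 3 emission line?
Paschen series

The spectral series in hydrogen are named based on the final (lower) energy level:
- Lyman series: n_final = 1 (ultraviolet)
- Balmer series: n_final = 2 (visible/near-UV)
- Paschen series: n_final = 3 (infrared)
- Brackett series: n_final = 4 (infrared)
- Pfund series: n_final = 5 (far infrared)

Since this transition ends at n = 3, it belongs to the Paschen series.

For reference, this 8 → 3 line has photon energy
ΔE = 13.6057 eV × (1/3² - 1/8²) = 1.299155382 eV,
corresponding to wavelength λ = hc/ΔE = 1239.84 eV·nm / 1.299155382 eV = 954.34312 nm in the infrared region.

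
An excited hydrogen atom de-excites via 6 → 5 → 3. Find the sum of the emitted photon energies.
1.1338 eV

The energy levels of hydrogen are E_n = -13.6057 / n² eV.

First transition (6 → 5):
ΔE₁ = |E_5 - E_6|
ΔE₁ = |-0.5442280000 - (-0.3779361111)| = 0.1662919 eV

Second transition (5 → 3):
ΔE₂ = |E_3 - E_5|
ΔE₂ = |-1.5117444444 - (-0.5442280000)| = 0.9675164 eV

Total energy released:
E_total = ΔE₁ + ΔE₂ = 0.1662919 + 0.9675164 = 1.1338 eV

Note: This equals the direct transition 6 → 3: 1.1338 eV ✓
Energy is conserved regardless of the path taken.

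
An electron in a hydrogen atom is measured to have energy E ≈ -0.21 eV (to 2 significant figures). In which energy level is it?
n = 8

The exact energy levels follow E_n = -13.6057 eV / n².

The measured value (-0.21 eV) is reported to only 2 significant figures, so we must test candidate n values and see which one matches to that precision.

Candidate energies:
  n = 6:  E = -13.6057/6² = -0.37794 eV
  n = 7:  E = -13.6057/7² = -0.27767 eV
  n = 8:  E = -13.6057/8² = -0.21259 eV  ← matches
  n = 9:  E = -13.6057/9² = -0.16797 eV
  n = 10:  E = -13.6057/10² = -0.13606 eV

Checking against the measurement of -0.21 eV (2 sig figs), only n = 8 agrees:
E_8 = -0.21259 eV, which rounds to -0.21 eV ✓

Therefore n = 8.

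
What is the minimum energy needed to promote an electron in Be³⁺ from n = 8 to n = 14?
2.2908 eV

The energy levels of a hydrogen-like atom are E_n = -13.6057 Z² eV / n².

Energy at n = 8: E_8 = -13.6057 × 4² / 8² = -3.4014250 eV
Energy at n = 14: E_14 = -13.6057 × 4² / 14² = -1.1106694 eV

The excitation energy is the difference:
ΔE = E_14 - E_8
ΔE = -1.1106694 - (-3.4014250)
ΔE = 2.2908 eV

Since this is positive, energy must be absorbed (photon absorption).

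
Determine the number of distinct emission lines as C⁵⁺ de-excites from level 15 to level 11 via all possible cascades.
10

The electron can occupy levels n = 11, 12, ..., 15 during de-excitation — that is m = 15 - 11 + 1 = 5 distinct levels.

The number of distinct spectral lines equals the number of ways to choose 2 of these m levels (each pair gives one possible emission transition):

Number of lines = m(m-1)/2 = 5×4/2 = 10

These correspond to all possible transitions between the 5 levels:
15 → 14, 15 → 13, 15 → 12, 15 → 11, 14 → 13, 14 → 12, 14 → 11, 13 → 12...

Each transition produces a photon with a unique energy (and thus wavelength). This count does not depend on Z.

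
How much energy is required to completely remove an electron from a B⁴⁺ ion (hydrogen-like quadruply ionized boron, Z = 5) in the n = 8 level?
5.31473 eV

The ionization energy is the energy needed to remove the electron completely (n → ∞).

For a hydrogen-like ion with Z = 5, E_n = -13.6057 Z² / n² eV.

At n = 8: E_8 = -13.6057 × 5² / 8² = -5.31472656 eV
At n = ∞: E_∞ = 0 eV

Ionization energy = E_∞ - E_8 = 0 - (-5.31472656) = 5.31472656 eV
Ionization energy ≈ 5.31473 eV

This is also called the binding energy of the electron in state n = 8.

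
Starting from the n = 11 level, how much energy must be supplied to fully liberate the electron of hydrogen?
0.112444 eV

The ionization energy is the energy needed to remove the electron completely (n → ∞).

For hydrogen, E_n = -13.6057 eV / n².

At n = 11: E_11 = -13.6057 / 11² = -0.112443802 eV
At n = ∞: E_∞ = 0 eV

Ionization energy = E_∞ - E_11 = 0 - (-0.112443802) = 0.112443802 eV
Ionization energy ≈ 0.112444 eV

This is also called the binding energy of the electron in state n = 11.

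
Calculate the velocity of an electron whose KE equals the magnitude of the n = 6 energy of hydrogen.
3.64615e+05 m/s (or 0.122% of c)

The binding energy at n = 6 for hydrogen is:
E_6 = -13.6057/6² = -0.377936111 eV
|E_6| = 0.377936111 eV

Convert to Joules:
KE = 0.377936111 eV × (1.602177 × 10⁻¹⁹ J/eV) = 6.0552054e-20 J

Using KE = ½mv²:
v = √(2·KE/m_e)
v = √(2 × 6.0552054e-20 J / 9.10938 × 10⁻³¹ kg)
v = 3.64615e+05 m/s

This is approximately 0.122% the speed of light.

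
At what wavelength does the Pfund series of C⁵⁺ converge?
63.282 nm

The series limit corresponds to the transition from n = ∞ to n = 5.
This is the highest energy (shortest wavelength) transition in the Pfund series.

E_∞ = 0 eV
E_5 = -13.6057 × 6² / 5² = -19.59221 eV

Energy at series limit:
ΔE = E_∞ - E_5 = 0 - (-19.59221) = 19.59221 eV
λ = hc/E = 1239.84 eV·nm / 19.59221 eV = 63.282 nm

This energy equals the ionization energy from the n = 5 state of C⁵⁺.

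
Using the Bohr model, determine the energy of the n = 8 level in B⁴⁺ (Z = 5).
-5.315 eV

For hydrogen-like ions, the energy levels scale with Z²:
E_n = -13.6057 Z² / n² eV

For B⁴⁺ (Z = 5) at n = 8:
E_8 = -13.6057 × 5² / 8²
E_8 = -13.6057 × 25 / 64
E_8 = -340.1425 / 64
E_8 = -5.315 eV

The energy is 25 times more negative than hydrogen at the same n due to the stronger nuclear charge.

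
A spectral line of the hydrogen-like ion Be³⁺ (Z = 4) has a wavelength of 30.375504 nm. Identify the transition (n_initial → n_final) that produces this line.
n = 4 → n = 2

First, find the photon energy from the wavelength (hc = 1239.84 eV·nm):
E = hc/λ = 1239.84 eV·nm / 30.375504 nm = 40.817101 eV

The energy levels of Be³⁺ satisfy E_n = -13.6057 × 4² / n² eV, so an emission n_i → n_f releases
ΔE = 13.6057 × 4² × (1/n_f² − 1/n_i²) eV.

Setting ΔE equal to the photon energy:
1/n_f² − 1/n_i² = 40.817101 / (13.6057 × 4²) = 0.18750000

Since 1/n_i² must be positive, we need 1/n_f² > 0.18750000, i.e. n_f ≤ 2. For each allowed n_f, solve n_i = (1/n_f² − 0.18750000)^(−1/2) and check whether it is a whole number:
  n_f = 1: 1/n_i² = 1.00000000 − 0.18750000 = 0.81250000 → n_i = 1.109  (not an integer) ✗
  n_f = 2: 1/n_i² = 0.25000000 − 0.18750000 = 0.06250000 → n_i = 4.000  → integer, n_i = 4 ✓

Only n_f = 2 gives an integer upper level, n_i = 4.

The transition is from n = 4 to n = 2 (emission).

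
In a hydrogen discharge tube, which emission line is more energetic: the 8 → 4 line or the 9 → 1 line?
9 → 1

Calculate the energy for each transition:

Transition 8 → 4:
ΔE₁ = |E_4 - E_8| = |-13.6057/4² - (-13.6057/8²)|
ΔE₁ = |-0.85035625 - (-0.21258906)| = 0.63777 eV

Transition 9 → 1:
ΔE₂ = |E_1 - E_9| = |-13.6057/1² - (-13.6057/9²)|
ΔE₂ = |-13.60570000 - (-0.16797160)| = 13.43773 eV

Since 13.43773 eV > 0.63777 eV, the transition 9 → 1 emits the more energetic photon.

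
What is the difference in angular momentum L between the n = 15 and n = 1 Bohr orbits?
1.47640e-33 J·s (or 14ℏ)

In the Bohr model, L_n = nℏ where ℏ = 1.0545718e-34 J·s.

L_15 = 15ℏ = 1.5818577e-33 J·s
L_1 = 1ℏ = 1.0545718e-34 J·s

ΔL = L_15 - L_1 = (15 - 1)ℏ = 14ℏ
ΔL = 14 × 1.0545718e-34 J·s = 1.47640e-33 J·s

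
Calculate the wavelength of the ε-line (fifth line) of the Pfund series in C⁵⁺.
84.376 nm

The lines of a series are numbered from the longest wavelength (smallest ΔE) outward; the fifth line is the transition from n = n_f + 5 to n_f.
The Pfund series has all transitions ending at n_f = 5.

For C⁵⁺ (Z = 6), the fifth line (ε-line) is the jump from n = 10 to n = 5:
E_10 = -13.6057 × 6² / 10² = -4.89805 eV
E_5 = -13.6057 × 6² / 5² = -19.59221 eV
ΔE = E_10 - E_5 = 14.69416 eV

λ = hc/E = 1239.84 eV·nm / 14.69416 eV
λ = 84.376 nm

This is the ε-line of the Pfund series in C⁵⁺.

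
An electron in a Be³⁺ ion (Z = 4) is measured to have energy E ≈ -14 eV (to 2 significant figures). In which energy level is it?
n = 4

The exact energy levels follow E_n = -13.6057 Z² / n² eV with Z = 4.

The measured value (-14 eV) is reported to only 2 significant figures, so we must test candidate n values and see which one matches to that precision.

Candidate energies:
  n = 2:  E = -13.6057 × 4² / 2² = -54.42280 eV
  n = 3:  E = -13.6057 × 4² / 3² = -24.18791 eV
  n = 4:  E = -13.6057 × 4² / 4² = -13.60570 eV  ← matches
  n = 5:  E = -13.6057 × 4² / 5² = -8.70765 eV
  n = 6:  E = -13.6057 × 4² / 6² = -6.04698 eV

Checking against the measurement of -14 eV (2 sig figs), only n = 4 agrees:
E_4 = -13.60570 eV, which rounds to -14 eV ✓

Therefore n = 4.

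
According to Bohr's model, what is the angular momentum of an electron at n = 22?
2.32e-33 J·s (or 22ℏ)

In the Bohr model, angular momentum is quantized:
L = nℏ

where ℏ = h/(2π) = 1.0546e-34 J·s

For n = 22:
L = 22 × 1.0546e-34 J·s
L = 2.32e-33 J·s

This can also be written as L = 22ℏ.
The angular momentum is an integer multiple of the reduced Planck constant.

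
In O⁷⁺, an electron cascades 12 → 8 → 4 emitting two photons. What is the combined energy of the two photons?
48.376 eV

The energy levels of O⁷⁺ are E_n = -13.6057 × 8² / n² eV.

First transition (12 → 8):
ΔE₁ = |E_8 - E_12|
ΔE₁ = |-13.605700000 - (-6.046977778)| = 7.558722 eV

Second transition (8 → 4):
ΔE₂ = |E_4 - E_8|
ΔE₂ = |-54.422800000 - (-13.605700000)| = 40.817100 eV

Total energy released:
E_total = ΔE₁ + ΔE₂ = 7.558722 + 40.817100 = 48.376 eV

Note: This equals the direct transition 12 → 4: 48.376 eV ✓
Energy is conserved regardless of the path taken.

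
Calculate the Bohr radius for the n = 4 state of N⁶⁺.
0.1210 nm (or 1.2095 Å)

The Bohr radius formula is:
r_n = n² a₀ / Z

where a₀ = 0.0529177 nm is the Bohr radius.

For N⁶⁺ (Z = 7) at n = 4:
r_4 = 4² × 0.0529177 nm / 7
r_4 = 16 × 0.0529177 nm / 7
r_4 = 0.84668 nm / 7
r_4 = 0.1210 nm

The electron orbits at approximately 0.1210 nm from the nucleus.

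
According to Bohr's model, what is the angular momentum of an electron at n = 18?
1.898e-33 J·s (or 18ℏ)

In the Bohr model, angular momentum is quantized:
L = nℏ

where ℏ = h/(2π) = 1.05457e-34 J·s

For n = 18:
L = 18 × 1.05457e-34 J·s
L = 1.898e-33 J·s

This can also be written as L = 18ℏ.
The angular momentum is an integer multiple of the reduced Planck constant.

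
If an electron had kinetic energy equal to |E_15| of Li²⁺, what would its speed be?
4.375e+05 m/s (or 0.1459% of c)

The binding energy at n = 15 for Li²⁺ is:
E_15 = -13.6057 × 3²/15² = -0.5442280 eV
|E_15| = 0.5442280 eV

Convert to Joules:
KE = 0.5442280 eV × (1.602177 × 10⁻¹⁹ J/eV) = 8.71950e-20 J

Using KE = ½mv²:
v = √(2·KE/m_e)
v = √(2 × 8.71950e-20 J / 9.10938 × 10⁻³¹ kg)
v = 4.375e+05 m/s

This is approximately 0.1459% the speed of light.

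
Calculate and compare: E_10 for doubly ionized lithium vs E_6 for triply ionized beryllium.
Be³⁺ at n = 6 (E = -6.047 eV)

Using E_n = -13.6057 Z² / n² eV:

Li²⁺ (Z = 3) at n = 10:
E = -13.6057 × 3² / 10² = -13.6057 × 9 / 100 = -1.224513 eV

Be³⁺ (Z = 4) at n = 6:
E = -13.6057 × 4² / 6² = -13.6057 × 16 / 36 = -6.046978 eV

Since -6.046978 eV < -1.224513 eV,
Be³⁺ at n = 6 is more tightly bound (requires more energy to ionize).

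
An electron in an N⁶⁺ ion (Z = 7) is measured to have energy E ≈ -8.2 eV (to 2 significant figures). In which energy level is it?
n = 9

The exact energy levels follow E_n = -13.6057 Z² / n² eV with Z = 7.

The measured value (-8.2 eV) is reported to only 2 significant figures, so we must test candidate n values and see which one matches to that precision.

Candidate energies:
  n = 7:  E = -13.6057 × 7² / 7² = -13.60570 eV
  n = 8:  E = -13.6057 × 7² / 8² = -10.41686 eV
  n = 9:  E = -13.6057 × 7² / 9² = -8.23061 eV  ← matches
  n = 10:  E = -13.6057 × 7² / 10² = -6.66679 eV
  n = 11:  E = -13.6057 × 7² / 11² = -5.50975 eV

Checking against the measurement of -8.2 eV (2 sig figs), only n = 9 agrees:
E_9 = -8.23061 eV, which rounds to -8.2 eV ✓

Therefore n = 9.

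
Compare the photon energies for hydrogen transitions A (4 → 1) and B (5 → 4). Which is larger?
4 → 1

Calculate the energy for each transition:

Transition 4 → 1:
ΔE₁ = |E_1 - E_4| = |-13.6057/1² - (-13.6057/4²)|
ΔE₁ = |-13.6057000000 - (-0.8503562500)| = 12.7553438 eV

Transition 5 → 4:
ΔE₂ = |E_4 - E_5| = |-13.6057/4² - (-13.6057/5²)|
ΔE₂ = |-0.8503562500 - (-0.5442280000)| = 0.3061283 eV

Since 12.7553438 eV > 0.3061283 eV, the transition 4 → 1 emits the more energetic photon.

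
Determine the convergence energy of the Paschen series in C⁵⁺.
54.42280 eV

The series limit corresponds to the transition from n = ∞ to n = 3.
This is the highest energy (shortest wavelength) transition in the Paschen series.

E_∞ = 0 eV
E_3 = -13.6057 × 6² / 3² = -54.42280 eV

Energy at series limit:
ΔE = E_∞ - E_3 = 0 - (-54.42280) = 54.42280 eV

This energy equals the ionization energy from the n = 3 state of C⁵⁺.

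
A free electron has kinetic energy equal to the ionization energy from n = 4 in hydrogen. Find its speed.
5.46923e+05 m/s (or 0.182434% of c)

The binding energy at n = 4 for hydrogen is:
E_4 = -13.6057/4² = -0.850356250 eV
|E_4| = 0.850356250 eV

Convert to Joules:
KE = 0.850356250 eV × (1.602177 × 10⁻¹⁹ J/eV) = 1.3624212e-19 J

Using KE = ½mv²:
v = √(2·KE/m_e)
v = √(2 × 1.3624212e-19 J / 9.10938 × 10⁻³¹ kg)
v = 5.46923e+05 m/s

This is approximately 0.182434% the speed of light.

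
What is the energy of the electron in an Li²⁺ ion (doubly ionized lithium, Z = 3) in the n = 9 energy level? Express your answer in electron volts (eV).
-1.512 eV

The energy levels of a hydrogen-like atom are given by:
E_n = -13.6057 Z² / n² eV  (with Z = 3 for Li²⁺)

For n = 9:
E_9 = -13.6057 × 3² / 9²
E_9 = -13.6057 × 9 / 81
E_9 = -1.512 eV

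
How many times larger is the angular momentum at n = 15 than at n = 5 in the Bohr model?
3.00

In the Bohr model, L_n = nℏ, so the ratio is purely the ratio of quantum numbers:

L_15/L_5 = 15ℏ / 5ℏ = 15/5 = 3.00

The angular momentum scales linearly with n.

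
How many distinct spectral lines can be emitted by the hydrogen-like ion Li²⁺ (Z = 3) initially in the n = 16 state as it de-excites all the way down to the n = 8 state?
36

The electron can occupy levels n = 8, 9, ..., 16 during de-excitation — that is m = 16 - 8 + 1 = 9 distinct levels.

The number of distinct spectral lines equals the number of ways to choose 2 of these m levels (each pair gives one possible emission transition):

Number of lines = m(m-1)/2 = 9×8/2 = 36

These correspond to all possible transitions between the 9 levels:
16 → 15, 16 → 14, 16 → 13, 16 → 12, 16 → 11, 16 → 10, 16 → 9, 16 → 8...

Each transition produces a photon with a unique energy (and thus wavelength). This count does not depend on Z.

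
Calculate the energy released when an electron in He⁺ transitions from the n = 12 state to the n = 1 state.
54.045 eV

The energy levels are E_n = -13.6057 Z² eV / n².

Energy at n = 12: E_12 = -13.6057 × 2² / 12² = -0.377936 eV
Energy at n = 1: E_1 = -13.6057 × 2² / 1² = -54.422800 eV

For emission (electron falling to lower state), the photon energy is:
E_photon = E_12 - E_1 = |-0.377936 - (-54.422800)|
E_photon = 54.045 eV

This energy is carried away by the emitted photon.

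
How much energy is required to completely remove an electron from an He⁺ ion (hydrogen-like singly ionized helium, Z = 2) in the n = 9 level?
0.6719 eV

The ionization energy is the energy needed to remove the electron completely (n → ∞).

For a hydrogen-like ion with Z = 2, E_n = -13.6057 Z² / n² eV.

At n = 9: E_9 = -13.6057 × 2² / 9² = -0.6718864 eV
At n = ∞: E_∞ = 0 eV

Ionization energy = E_∞ - E_9 = 0 - (-0.6718864) = 0.6718864 eV
Ionization energy ≈ 0.6719 eV

This is also called the binding energy of the electron in state n = 9.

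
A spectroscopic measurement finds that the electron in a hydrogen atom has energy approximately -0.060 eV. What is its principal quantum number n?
n = 15

The exact energy levels follow E_n = -13.6057 eV / n².

The measured value (-0.060 eV) is reported to only 2 significant figures, so we must test candidate n values and see which one matches to that precision.

Candidate energies:
  n = 13:  E = -13.6057/13² = -0.08051 eV
  n = 14:  E = -13.6057/14² = -0.06942 eV
  n = 15:  E = -13.6057/15² = -0.06047 eV  ← matches
  n = 16:  E = -13.6057/16² = -0.05315 eV
  n = 17:  E = -13.6057/17² = -0.04708 eV

Checking against the measurement of -0.060 eV (2 sig figs), only n = 15 agrees:
E_15 = -0.06047 eV, which rounds to -0.060 eV ✓

Therefore n = 15.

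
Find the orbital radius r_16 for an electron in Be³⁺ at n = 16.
3.3867 nm (or 33.8673 Å)

The Bohr radius formula is:
r_n = n² a₀ / Z

where a₀ = 0.0529177 nm is the Bohr radius.

For Be³⁺ (Z = 4) at n = 16:
r_16 = 16² × 0.0529177 nm / 4
r_16 = 256 × 0.0529177 nm / 4
r_16 = 13.54693 nm / 4
r_16 = 3.3867 nm

The electron orbits at approximately 3.3867 nm from the nucleus.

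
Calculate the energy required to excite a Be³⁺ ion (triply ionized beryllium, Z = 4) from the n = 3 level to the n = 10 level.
22.011 eV

The energy levels of a hydrogen-like atom are E_n = -13.6057 Z² eV / n².

Energy at n = 3: E_3 = -13.6057 × 4² / 3² = -24.187911 eV
Energy at n = 10: E_10 = -13.6057 × 4² / 10² = -2.176912 eV

The excitation energy is the difference:
ΔE = E_10 - E_3
ΔE = -2.176912 - (-24.187911)
ΔE = 22.011 eV

Since this is positive, energy must be absorbed (photon absorption).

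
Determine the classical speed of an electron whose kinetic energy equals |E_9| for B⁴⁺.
1.215e+06 m/s (or 0.40541% of c)

The binding energy at n = 9 for B⁴⁺ is:
E_9 = -13.6057 × 5²/9² = -4.1992901 eV
|E_9| = 4.1992901 eV

Convert to Joules:
KE = 4.1992901 eV × (1.602177 × 10⁻¹⁹ J/eV) = 6.72801e-19 J

Using KE = ½mv²:
v = √(2·KE/m_e)
v = √(2 × 6.72801e-19 J / 9.10938 × 10⁻³¹ kg)
v = 1.215e+06 m/s

This is approximately 0.40541% the speed of light.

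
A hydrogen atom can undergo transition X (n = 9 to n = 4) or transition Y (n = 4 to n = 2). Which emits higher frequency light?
4 → 2

Calculate the energy for each transition:

Transition 9 → 4:
ΔE₁ = |E_4 - E_9| = |-13.6057/4² - (-13.6057/9²)|
ΔE₁ = |-0.8503562500 - (-0.1679716049)| = 0.6823846 eV

Transition 4 → 2:
ΔE₂ = |E_2 - E_4| = |-13.6057/2² - (-13.6057/4²)|
ΔE₂ = |-3.4014250000 - (-0.8503562500)| = 2.5510688 eV

Since 2.5510688 eV > 0.6823846 eV, the transition 4 → 2 emits the more energetic photon.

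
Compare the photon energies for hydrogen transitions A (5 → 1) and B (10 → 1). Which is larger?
10 → 1

Calculate the energy for each transition:

Transition 5 → 1:
ΔE₁ = |E_1 - E_5| = |-13.6057/1² - (-13.6057/5²)|
ΔE₁ = |-13.60570000 - (-0.54422800)| = 13.06147 eV

Transition 10 → 1:
ΔE₂ = |E_1 - E_10| = |-13.6057/1² - (-13.6057/10²)|
ΔE₂ = |-13.60570000 - (-0.13605700)| = 13.46964 eV

Since 13.46964 eV > 13.06147 eV, the transition 10 → 1 emits the more energetic photon.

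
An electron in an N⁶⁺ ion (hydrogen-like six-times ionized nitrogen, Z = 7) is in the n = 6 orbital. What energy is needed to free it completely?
18.52 eV

The ionization energy is the energy needed to remove the electron completely (n → ∞).

For a hydrogen-like ion with Z = 7, E_n = -13.6057 Z² / n² eV.

At n = 6: E_6 = -13.6057 × 7² / 6² = -18.51887 eV
At n = ∞: E_∞ = 0 eV

Ionization energy = E_∞ - E_6 = 0 - (-18.51887) = 18.51887 eV
Ionization energy ≈ 18.52 eV

This is also called the binding energy of the electron in state n = 6.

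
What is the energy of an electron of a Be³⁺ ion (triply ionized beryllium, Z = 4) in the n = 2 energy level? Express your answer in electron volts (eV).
-54.42280 eV

The energy levels of a hydrogen-like atom are given by:
E_n = -13.6057 Z² / n² eV  (with Z = 4 for Be³⁺)

For n = 2:
E_2 = -13.6057 × 4² / 2²
E_2 = -13.6057 × 16 / 4
E_2 = -54.42280 eV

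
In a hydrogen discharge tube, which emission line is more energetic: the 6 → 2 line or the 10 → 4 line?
6 → 2

Calculate the energy for each transition:

Transition 6 → 2:
ΔE₁ = |E_2 - E_6| = |-13.6057/2² - (-13.6057/6²)|
ΔE₁ = |-3.4014250000 - (-0.3779361111)| = 3.0234889 eV

Transition 10 → 4:
ΔE₂ = |E_4 - E_10| = |-13.6057/4² - (-13.6057/10²)|
ΔE₂ = |-0.8503562500 - (-0.1360570000)| = 0.7142993 eV

Since 3.0234889 eV > 0.7142993 eV, the transition 6 → 2 emits the more energetic photon.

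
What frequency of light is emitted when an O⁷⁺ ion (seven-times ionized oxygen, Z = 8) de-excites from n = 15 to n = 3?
2.2459e+16 Hz

First, find the transition energy:
E_15 = -13.6057 × 8² / 15² = -3.87006578 eV
E_3 = -13.6057 × 8² / 3² = -96.75164444 eV
|ΔE| = |E_3 - E_15| = 92.88157866 eV

Convert to Joules: E = 92.88157866 eV × (1.602177 × 10⁻¹⁹ J/eV) = 1.488127e-17 J

Using E = hf:
f = E/h = 1.488127e-17 J / (6.62607 × 10⁻³⁴ J·s)
f = 2.2459e+16 Hz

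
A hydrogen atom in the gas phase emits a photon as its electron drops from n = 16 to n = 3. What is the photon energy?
1.4586 eV

The energy levels are E_n = -13.6057 eV / n².

Energy at n = 16: E_16 = -13.6057 / 16² = -0.0531473 eV
Energy at n = 3: E_3 = -13.6057 / 3² = -1.5117444 eV

For emission (electron falling to lower state), the photon energy is:
E_photon = E_16 - E_3 = |-0.0531473 - (-1.5117444)|
E_photon = 1.4586 eV

This energy is carried away by the emitted photon.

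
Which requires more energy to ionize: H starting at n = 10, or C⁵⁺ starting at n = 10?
C⁵⁺ at n = 10 (E = -4.89805 eV)

Using E_n = -13.6057 Z² / n² eV:

H (Z = 1) at n = 10:
E = -13.6057 × 1² / 10² = -13.6057 × 1 / 100 = -0.13605700 eV

C⁵⁺ (Z = 6) at n = 10:
E = -13.6057 × 6² / 10² = -13.6057 × 36 / 100 = -4.89805200 eV

Since -4.89805200 eV < -0.13605700 eV,
C⁵⁺ at n = 10 is more tightly bound (requires more energy to ionize).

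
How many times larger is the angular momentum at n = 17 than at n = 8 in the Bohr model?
2.125

In the Bohr model, L_n = nℏ, so the ratio is purely the ratio of quantum numbers:

L_17/L_8 = 17ℏ / 8ℏ = 17/8 = 2.125

The angular momentum scales linearly with n.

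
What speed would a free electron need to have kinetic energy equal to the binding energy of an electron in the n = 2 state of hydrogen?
1.0938e+06 m/s (or 0.364868% of c)

The binding energy at n = 2 for hydrogen is:
E_2 = -13.6057/2² = -3.40142500 eV
|E_2| = 3.40142500 eV

Convert to Joules:
KE = 3.40142500 eV × (1.602177 × 10⁻¹⁹ J/eV) = 5.449685e-19 J

Using KE = ½mv²:
v = √(2·KE/m_e)
v = √(2 × 5.449685e-19 J / 9.10938 × 10⁻³¹ kg)
v = 1.0938e+06 m/s

This is approximately 0.364868% the speed of light.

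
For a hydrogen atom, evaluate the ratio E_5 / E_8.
2.560

Using E_n = -13.6057 Z² / n² eV with Z = 1:

E_5 = -13.6057 / 5² = -13.6057 / 25 = -0.544228000 eV
E_8 = -13.6057 / 8² = -13.6057 / 64 = -0.212589063 eV

The ratio is:
E_5/E_8 = (-0.544228000) / (-0.212589063)
E_5/E_8 = (-13.6057/25) / (-13.6057/64)
E_5/E_8 = 64/25
E_5/E_8 = 2.560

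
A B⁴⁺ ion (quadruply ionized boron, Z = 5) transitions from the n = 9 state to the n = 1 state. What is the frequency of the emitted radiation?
8.12307e+16 Hz

First, find the transition energy:
E_9 = -13.6057 × 5² / 9² = -4.199290 eV
E_1 = -13.6057 × 5² / 1² = -340.142500 eV
|ΔE| = |E_1 - E_9| = 335.943210 eV

Convert to Joules: E = 335.943210 eV × (1.602177 × 10⁻¹⁹ J/eV) = 5.3824048e-17 J

Using E = hf:
f = E/h = 5.3824048e-17 J / (6.62607 × 10⁻³⁴ J·s)
f = 8.12307e+16 Hz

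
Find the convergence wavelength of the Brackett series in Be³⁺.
91.13 nm

The series limit corresponds to the transition from n = ∞ to n = 4.
This is the highest energy (shortest wavelength) transition in the Brackett series.

E_∞ = 0 eV
E_4 = -13.6057 × 4² / 4² = -13.6057 eV

Energy at series limit:
ΔE = E_∞ - E_4 = 0 - (-13.6057) = 13.6057 eV
λ = hc/E = 1239.84 eV·nm / 13.6057 eV = 91.13 nm

This energy equals the ionization energy from the n = 4 state of Be³⁺.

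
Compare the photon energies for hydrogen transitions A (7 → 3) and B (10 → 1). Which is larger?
10 → 1

Calculate the energy for each transition:

Transition 7 → 3:
ΔE₁ = |E_3 - E_7| = |-13.6057/3² - (-13.6057/7²)|
ΔE₁ = |-1.51174444444 - (-0.27766734694)| = 1.23407710 eV

Transition 10 → 1:
ΔE₂ = |E_1 - E_10| = |-13.6057/1² - (-13.6057/10²)|
ΔE₂ = |-13.60570000000 - (-0.13605700000)| = 13.46964300 eV

Since 13.46964300 eV > 1.23407710 eV, the transition 10 → 1 emits the more energetic photon.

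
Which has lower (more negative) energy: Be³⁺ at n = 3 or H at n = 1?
Be³⁺ at n = 3 (E = -24.1879 eV)

Using E_n = -13.6057 Z² / n² eV:

Be³⁺ (Z = 4) at n = 3:
E = -13.6057 × 4² / 3² = -13.6057 × 16 / 9 = -24.1879111 eV

H (Z = 1) at n = 1:
E = -13.6057 × 1² / 1² = -13.6057 × 1 / 1 = -13.6057000 eV

Since -24.1879111 eV < -13.6057000 eV,
Be³⁺ at n = 3 is more tightly bound (requires more energy to ionize).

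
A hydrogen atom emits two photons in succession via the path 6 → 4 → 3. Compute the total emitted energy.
1.1338 eV

The energy levels of hydrogen are E_n = -13.6057 / n² eV.

First transition (6 → 4):
ΔE₁ = |E_4 - E_6|
ΔE₁ = |-0.8503562500 - (-0.3779361111)| = 0.4724201 eV

Second transition (4 → 3):
ΔE₂ = |E_3 - E_4|
ΔE₂ = |-1.5117444444 - (-0.8503562500)| = 0.6613882 eV

Total energy released:
E_total = ΔE₁ + ΔE₂ = 0.4724201 + 0.6613882 = 1.1338 eV

Note: This equals the direct transition 6 → 3: 1.1338 eV ✓
Energy is conserved regardless of the path taken.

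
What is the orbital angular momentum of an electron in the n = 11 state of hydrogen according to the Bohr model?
1.160e-33 J·s (or 11ℏ)

In the Bohr model, angular momentum is quantized:
L = nℏ

where ℏ = h/(2π) = 1.05457e-34 J·s

For n = 11:
L = 11 × 1.05457e-34 J·s
L = 1.160e-33 J·s

This can also be written as L = 11ℏ.
The angular momentum is an integer multiple of the reduced Planck constant.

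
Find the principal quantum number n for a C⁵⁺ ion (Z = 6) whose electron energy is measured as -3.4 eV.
n = 12

The exact energy levels follow E_n = -13.6057 Z² / n² eV with Z = 6.

The measured value (-3.4 eV) is reported to only 2 significant figures, so we must test candidate n values and see which one matches to that precision.

Candidate energies:
  n = 10:  E = -13.6057 × 6² / 10² = -4.89805 eV
  n = 11:  E = -13.6057 × 6² / 11² = -4.04798 eV
  n = 12:  E = -13.6057 × 6² / 12² = -3.40143 eV  ← matches
  n = 13:  E = -13.6057 × 6² / 13² = -2.89826 eV
  n = 14:  E = -13.6057 × 6² / 14² = -2.49901 eV

Checking against the measurement of -3.4 eV (2 sig figs), only n = 12 agrees:
E_12 = -3.40143 eV, which rounds to -3.4 eV ✓

Therefore n = 12.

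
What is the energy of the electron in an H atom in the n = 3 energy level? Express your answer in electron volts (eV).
-1.5117 eV

The energy levels of a hydrogen-like atom are given by:
E_n = -13.6057 eV / n²

For n = 3:
E_3 = -13.6057 eV / 3²
E_3 = -13.6057 eV / 9
E_3 = -1.5117 eV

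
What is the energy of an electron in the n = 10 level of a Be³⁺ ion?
-2.176912 eV

For hydrogen-like ions, the energy levels scale with Z²:
E_n = -13.6057 Z² / n² eV

For Be³⁺ (Z = 4) at n = 10:
E_10 = -13.6057 × 4² / 10²
E_10 = -13.6057 × 16 / 100
E_10 = -217.6912 / 100
E_10 = -2.176912 eV

The energy is 16 times more negative than hydrogen at the same n due to the stronger nuclear charge.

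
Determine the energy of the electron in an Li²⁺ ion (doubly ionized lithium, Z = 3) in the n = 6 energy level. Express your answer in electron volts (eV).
-3.4014 eV

The energy levels of a hydrogen-like atom are given by:
E_n = -13.6057 Z² / n² eV  (with Z = 3 for Li²⁺)

For n = 6:
E_6 = -13.6057 × 3² / 6²
E_6 = -13.6057 × 9 / 36
E_6 = -3.4014 eV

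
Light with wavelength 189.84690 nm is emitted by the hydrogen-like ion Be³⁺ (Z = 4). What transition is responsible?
n = 10 → n = 5

First, find the photon energy from the wavelength (hc = 1239.84 eV·nm):
E = hc/λ = 1239.84 eV·nm / 189.84690 nm = 6.5307361 eV

The energy levels of Be³⁺ satisfy E_n = -13.6057 × 4² / n² eV, so an emission n_i → n_f releases
ΔE = 13.6057 × 4² × (1/n_f² − 1/n_i²) eV.

Setting ΔE equal to the photon energy:
1/n_f² − 1/n_i² = 6.5307361 / (13.6057 × 4²) = 0.030000000

Since 1/n_i² must be positive, we need 1/n_f² > 0.030000000, i.e. n_f ≤ 5. For each allowed n_f, solve n_i = (1/n_f² − 0.030000000)^(−1/2) and check whether it is a whole number:
  n_f = 1: 1/n_i² = 1.000000000 − 0.030000000 = 0.970000000 → n_i = 1.015  (not an integer) ✗
  n_f = 2: 1/n_i² = 0.250000000 − 0.030000000 = 0.220000000 → n_i = 2.132  (not an integer) ✗
  n_f = 3: 1/n_i² = 0.111111111 − 0.030000000 = 0.081111111 → n_i = 3.511  (not an integer) ✗
  n_f = 4: 1/n_i² = 0.062500000 − 0.030000000 = 0.032500000 → n_i = 5.547  (not an integer) ✗
  n_f = 5: 1/n_i² = 0.040000000 − 0.030000000 = 0.010000000 → n_i = 10.000  → integer, n_i = 10 ✓

Only n_f = 5 gives an integer upper level, n_i = 10.

The transition is from n = 10 to n = 5 (emission).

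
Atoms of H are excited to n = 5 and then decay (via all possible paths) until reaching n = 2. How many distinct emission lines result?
6

The electron can occupy levels n = 2, 3, ..., 5 during de-excitation — that is m = 5 - 2 + 1 = 4 distinct levels.

The number of distinct spectral lines equals the number of ways to choose 2 of these m levels (each pair gives one possible emission transition):

Number of lines = m(m-1)/2 = 4×3/2 = 6

These correspond to all possible transitions between the 4 levels:
5 → 4, 5 → 3, 5 → 2, 4 → 3, 4 → 2, 3 → 2

Each transition produces a photon with a unique energy (and thus wavelength). This count does not depend on Z.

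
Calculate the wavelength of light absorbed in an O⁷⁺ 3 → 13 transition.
13.53549 nm

First, find the transition energy using E_n = -13.6057 Z² / n² eV:
E_3 = -13.6057 × 8² / 3² = -96.7516444 eV
E_13 = -13.6057 × 8² / 13² = -5.1524544 eV

Photon energy: |ΔE| = |E_13 - E_3| = 91.5991900 eV

Convert to wavelength using E = hc/λ with hc = 1239.84 eV·nm:
λ = hc/E = 1239.84 eV·nm / 91.5991900 eV
λ = 13.53549 nm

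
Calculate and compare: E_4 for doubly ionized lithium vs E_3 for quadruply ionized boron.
B⁴⁺ at n = 3 (E = -37.79361 eV)

Using E_n = -13.6057 Z² / n² eV:

Li²⁺ (Z = 3) at n = 4:
E = -13.6057 × 3² / 4² = -13.6057 × 9 / 16 = -7.65320625 eV

B⁴⁺ (Z = 5) at n = 3:
E = -13.6057 × 5² / 3² = -13.6057 × 25 / 9 = -37.79361111 eV

Since -37.79361111 eV < -7.65320625 eV,
B⁴⁺ at n = 3 is more tightly bound (requires more energy to ionize).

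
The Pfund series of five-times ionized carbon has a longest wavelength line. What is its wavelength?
207.10571 nm

The longest wavelength corresponds to the smallest energy transition in the series.
The Pfund series has all transitions ending at n_f = 5.

For C⁵⁺ (Z = 6), the first line (α-line) is the jump from n = 6 to n = 5:
E_6 = -13.6057 × 6² / 6² = -13.605700000 eV
E_5 = -13.6057 × 6² / 5² = -19.592208000 eV
ΔE = E_6 - E_5 = 5.986508000 eV

λ = hc/E = 1239.84 eV·nm / 5.986508000 eV
λ = 207.10571 nm

This is the α-line of the Pfund series in C⁵⁺.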